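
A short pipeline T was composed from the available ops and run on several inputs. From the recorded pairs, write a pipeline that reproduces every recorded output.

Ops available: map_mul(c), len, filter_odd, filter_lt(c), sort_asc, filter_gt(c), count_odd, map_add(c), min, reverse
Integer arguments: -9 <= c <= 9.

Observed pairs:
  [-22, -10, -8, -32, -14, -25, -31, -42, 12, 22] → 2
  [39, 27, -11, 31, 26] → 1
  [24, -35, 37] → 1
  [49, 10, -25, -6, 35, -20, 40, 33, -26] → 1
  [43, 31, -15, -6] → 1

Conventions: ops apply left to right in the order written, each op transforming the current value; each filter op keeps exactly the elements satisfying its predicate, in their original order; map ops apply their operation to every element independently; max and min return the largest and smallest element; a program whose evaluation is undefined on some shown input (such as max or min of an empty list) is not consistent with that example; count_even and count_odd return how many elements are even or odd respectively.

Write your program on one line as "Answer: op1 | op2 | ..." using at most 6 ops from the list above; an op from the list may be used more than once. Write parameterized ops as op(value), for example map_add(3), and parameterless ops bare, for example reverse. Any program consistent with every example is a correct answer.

filter_lt(-7) | filter_odd | map_mul(-9) | map_mul(9) | map_add(-6) | count_odd

Check, running the answer program on each example:
  [-22, -10, -8, -32, -14, -25, -31, -42, 12, 22] -> [-22, -10, -8, -32, -14, -25, -31, -42] -> [-25, -31] -> [225, 279] -> [2025, 2511] -> [2019, 2505] -> 2
  [39, 27, -11, 31, 26] -> [-11] -> [-11] -> [99] -> [891] -> [885] -> 1
  [24, -35, 37] -> [-35] -> [-35] -> [315] -> [2835] -> [2829] -> 1
  [49, 10, -25, -6, 35, -20, 40, 33, -26] -> [-25, -20, -26] -> [-25] -> [225] -> [2025] -> [2019] -> 1
  [43, 31, -15, -6] -> [-15] -> [-15] -> [135] -> [1215] -> [1209] -> 1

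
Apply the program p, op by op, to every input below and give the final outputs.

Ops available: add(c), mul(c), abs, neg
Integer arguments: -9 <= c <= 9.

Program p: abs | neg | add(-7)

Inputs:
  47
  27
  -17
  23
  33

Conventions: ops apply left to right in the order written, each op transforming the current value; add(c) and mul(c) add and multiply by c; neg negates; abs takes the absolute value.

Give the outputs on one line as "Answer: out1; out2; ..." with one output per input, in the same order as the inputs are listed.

-54; -34; -24; -30; -40

Execution, op by op:
  47 -> 47 -> -47 -> -54
  27 -> 27 -> -27 -> -34
  -17 -> 17 -> -17 -> -24
  23 -> 23 -> -23 -> -30
  33 -> 33 -> -33 -> -40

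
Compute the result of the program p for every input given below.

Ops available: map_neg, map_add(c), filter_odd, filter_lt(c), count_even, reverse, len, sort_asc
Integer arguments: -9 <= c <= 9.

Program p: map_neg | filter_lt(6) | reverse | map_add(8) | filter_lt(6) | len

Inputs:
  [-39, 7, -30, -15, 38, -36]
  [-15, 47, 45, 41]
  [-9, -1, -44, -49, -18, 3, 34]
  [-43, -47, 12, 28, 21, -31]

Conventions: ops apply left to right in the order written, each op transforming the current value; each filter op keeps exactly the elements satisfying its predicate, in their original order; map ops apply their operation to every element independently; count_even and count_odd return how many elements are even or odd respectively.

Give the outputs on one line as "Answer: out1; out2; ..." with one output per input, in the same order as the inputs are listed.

2; 3; 2; 3

Execution, op by op:
  [-39, 7, -30, -15, 38, -36] -> [39, -7, 30, 15, -38, 36] -> [-7, -38] -> [-38, -7] -> [-30, 1] -> [-30, 1] -> 2
  [-15, 47, 45, 41] -> [15, -47, -45, -41] -> [-47, -45, -41] -> [-41, -45, -47] -> [-33, -37, -39] -> [-33, -37, -39] -> 3
  [-9, -1, -44, -49, -18, 3, 34] -> [9, 1, 44, 49, 18, -3, -34] -> [1, -3, -34] -> [-34, -3, 1] -> [-26, 5, 9] -> [-26, 5] -> 2
  [-43, -47, 12, 28, 21, -31] -> [43, 47, -12, -28, -21, 31] -> [-12, -28, -21] -> [-21, -28, -12] -> [-13, -20, -4] -> [-13, -20, -4] -> 3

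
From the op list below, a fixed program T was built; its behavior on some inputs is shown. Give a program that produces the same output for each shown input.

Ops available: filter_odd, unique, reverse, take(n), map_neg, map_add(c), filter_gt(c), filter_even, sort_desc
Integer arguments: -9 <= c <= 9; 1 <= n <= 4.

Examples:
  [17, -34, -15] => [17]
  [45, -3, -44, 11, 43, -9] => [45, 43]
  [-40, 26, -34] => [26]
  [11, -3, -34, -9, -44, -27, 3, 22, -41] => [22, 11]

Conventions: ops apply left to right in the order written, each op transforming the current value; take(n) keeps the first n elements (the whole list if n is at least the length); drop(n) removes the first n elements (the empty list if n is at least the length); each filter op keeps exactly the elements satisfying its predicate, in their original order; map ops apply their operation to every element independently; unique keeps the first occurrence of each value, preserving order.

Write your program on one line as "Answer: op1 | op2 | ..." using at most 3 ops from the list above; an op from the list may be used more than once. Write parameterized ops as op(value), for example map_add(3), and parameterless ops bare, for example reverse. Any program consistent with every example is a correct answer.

sort_desc | take(2) | filter_gt(-4)

Check, running the answer program on each example:
  [17, -34, -15] -> [17, -15, -34] -> [17, -15] -> [17]
  [45, -3, -44, 11, 43, -9] -> [45, 43, 11, -3, -9, -44] -> [45, 43] -> [45, 43]
  [-40, 26, -34] -> [26, -34, -40] -> [26, -34] -> [26]
  [11, -3, -34, -9, -44, -27, 3, 22, -41] -> [22, 11, 3, -3, -9, -27, -34, -41, -44] -> [22, 11] -> [22, 11]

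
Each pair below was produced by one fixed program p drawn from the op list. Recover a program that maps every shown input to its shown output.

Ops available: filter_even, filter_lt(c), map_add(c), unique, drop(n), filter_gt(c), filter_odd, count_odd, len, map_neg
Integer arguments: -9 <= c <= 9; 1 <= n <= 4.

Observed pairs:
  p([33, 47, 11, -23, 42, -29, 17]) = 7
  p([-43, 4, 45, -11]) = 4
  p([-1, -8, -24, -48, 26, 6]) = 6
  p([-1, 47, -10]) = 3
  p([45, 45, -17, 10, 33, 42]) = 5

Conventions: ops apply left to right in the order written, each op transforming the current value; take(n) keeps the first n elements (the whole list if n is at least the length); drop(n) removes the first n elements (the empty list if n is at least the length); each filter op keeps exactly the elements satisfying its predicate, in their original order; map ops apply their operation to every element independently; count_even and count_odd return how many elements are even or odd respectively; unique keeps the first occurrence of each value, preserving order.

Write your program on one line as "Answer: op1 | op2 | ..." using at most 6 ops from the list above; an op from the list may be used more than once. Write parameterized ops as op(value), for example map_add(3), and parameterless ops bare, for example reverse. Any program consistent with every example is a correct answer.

unique | map_add(-5) | map_neg | map_add(-2) | len

Check, running the answer program on each example:
  [33, 47, 11, -23, 42, -29, 17] -> [33, 47, 11, -23, 42, -29, 17] -> [28, 42, 6, -28, 37, -34, 12] -> [-28, -42, -6, 28, -37, 34, -12] -> [-30, -44, -8, 26, -39, 32, -14] -> 7
  [-43, 4, 45, -11] -> [-43, 4, 45, -11] -> [-48, -1, 40, -16] -> [48, 1, -40, 16] -> [46, -1, -42, 14] -> 4
  [-1, -8, -24, -48, 26, 6] -> [-1, -8, -24, -48, 26, 6] -> [-6, -13, -29, -53, 21, 1] -> [6, 13, 29, 53, -21, -1] -> [4, 11, 27, 51, -23, -3] -> 6
  [-1, 47, -10] -> [-1, 47, -10] -> [-6, 42, -15] -> [6, -42, 15] -> [4, -44, 13] -> 3
  [45, 45, -17, 10, 33, 42] -> [45, -17, 10, 33, 42] -> [40, -22, 5, 28, 37] -> [-40, 22, -5, -28, -37] -> [-42, 20, -7, -30, -39] -> 5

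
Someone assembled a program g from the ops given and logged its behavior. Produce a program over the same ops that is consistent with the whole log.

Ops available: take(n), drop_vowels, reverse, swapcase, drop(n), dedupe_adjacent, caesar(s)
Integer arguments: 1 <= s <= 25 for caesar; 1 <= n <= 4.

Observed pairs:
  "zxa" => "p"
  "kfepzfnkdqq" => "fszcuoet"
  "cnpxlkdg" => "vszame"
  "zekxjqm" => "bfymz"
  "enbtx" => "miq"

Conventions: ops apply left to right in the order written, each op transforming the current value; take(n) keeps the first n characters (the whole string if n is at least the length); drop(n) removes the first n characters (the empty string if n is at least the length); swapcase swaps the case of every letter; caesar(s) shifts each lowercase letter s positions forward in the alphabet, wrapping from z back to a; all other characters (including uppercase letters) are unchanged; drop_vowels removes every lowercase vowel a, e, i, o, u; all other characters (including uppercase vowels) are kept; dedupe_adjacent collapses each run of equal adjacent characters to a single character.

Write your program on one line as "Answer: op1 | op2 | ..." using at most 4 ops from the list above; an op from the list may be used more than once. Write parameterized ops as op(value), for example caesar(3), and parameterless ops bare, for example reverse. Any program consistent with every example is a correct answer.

dedupe_adjacent | drop(2) | caesar(15) | reverse

Check, running the answer program on each example:
  "zxa" -> "zxa" -> "a" -> "p" -> "p"
  "kfepzfnkdqq" -> "kfepzfnkdq" -> "epzfnkdq" -> "teouczsf" -> "fszcuoet"
  "cnpxlkdg" -> "cnpxlkdg" -> "pxlkdg" -> "emazsv" -> "vszame"
  "zekxjqm" -> "zekxjqm" -> "kxjqm" -> "zmyfb" -> "bfymz"
  "enbtx" -> "enbtx" -> "btx" -> "qim" -> "miq"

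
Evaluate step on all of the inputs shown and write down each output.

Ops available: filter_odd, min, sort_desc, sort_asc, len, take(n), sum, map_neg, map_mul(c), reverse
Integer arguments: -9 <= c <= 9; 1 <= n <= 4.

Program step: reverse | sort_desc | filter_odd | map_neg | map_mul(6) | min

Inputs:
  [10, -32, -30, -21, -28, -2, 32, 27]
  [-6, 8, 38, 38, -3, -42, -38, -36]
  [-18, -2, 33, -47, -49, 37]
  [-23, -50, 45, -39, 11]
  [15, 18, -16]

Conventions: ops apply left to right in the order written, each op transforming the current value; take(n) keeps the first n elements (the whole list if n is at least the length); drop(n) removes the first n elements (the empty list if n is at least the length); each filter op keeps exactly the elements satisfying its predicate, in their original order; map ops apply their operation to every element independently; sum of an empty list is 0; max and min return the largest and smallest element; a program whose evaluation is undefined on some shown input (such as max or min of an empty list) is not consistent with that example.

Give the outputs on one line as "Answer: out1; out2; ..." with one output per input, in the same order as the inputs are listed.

-162; 18; -222; -270; -90

Execution, op by op:
  [10, -32, -30, -21, -28, -2, 32, 27] -> [27, 32, -2, -28, -21, -30, -32, 10] -> [32, 27, 10, -2, -21, -28, -30, -32] -> [27, -21] -> [-27, 21] -> [-162, 126] -> -162
  [-6, 8, 38, 38, -3, -42, -38, -36] -> [-36, -38, -42, -3, 38, 38, 8, -6] -> [38, 38, 8, -3, -6, -36, -38, -42] -> [-3] -> [3] -> [18] -> 18
  [-18, -2, 33, -47, -49, 37] -> [37, -49, -47, 33, -2, -18] -> [37, 33, -2, -18, -47, -49] -> [37, 33, -47, -49] -> [-37, -33, 47, 49] -> [-222, -198, 282, 294] -> -222
  [-23, -50, 45, -39, 11] -> [11, -39, 45, -50, -23] -> [45, 11, -23, -39, -50] -> [45, 11, -23, -39] -> [-45, -11, 23, 39] -> [-270, -66, 138, 234] -> -270
  [15, 18, -16] -> [-16, 18, 15] -> [18, 15, -16] -> [15] -> [-15] -> [-90] -> -90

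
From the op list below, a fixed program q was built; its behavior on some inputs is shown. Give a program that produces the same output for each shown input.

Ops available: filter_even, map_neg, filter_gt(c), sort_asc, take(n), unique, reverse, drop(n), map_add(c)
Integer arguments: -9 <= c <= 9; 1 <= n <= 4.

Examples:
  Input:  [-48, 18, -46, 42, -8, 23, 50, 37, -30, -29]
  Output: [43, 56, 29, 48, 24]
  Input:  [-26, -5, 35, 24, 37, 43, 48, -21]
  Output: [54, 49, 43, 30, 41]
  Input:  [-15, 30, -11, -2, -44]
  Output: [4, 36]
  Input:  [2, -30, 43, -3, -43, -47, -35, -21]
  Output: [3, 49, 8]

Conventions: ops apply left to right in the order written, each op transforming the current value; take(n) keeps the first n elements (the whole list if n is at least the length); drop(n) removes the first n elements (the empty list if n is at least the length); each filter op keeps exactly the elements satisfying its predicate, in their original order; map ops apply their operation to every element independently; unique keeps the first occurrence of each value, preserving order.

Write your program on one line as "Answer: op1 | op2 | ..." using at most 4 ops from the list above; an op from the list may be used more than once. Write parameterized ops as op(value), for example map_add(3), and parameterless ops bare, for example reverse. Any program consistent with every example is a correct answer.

reverse | map_add(6) | filter_gt(2)

Check, running the answer program on each example:
  [-48, 18, -46, 42, -8, 23, 50, 37, -30, -29] -> [-29, -30, 37, 50, 23, -8, 42, -46, 18, -48] -> [-23, -24, 43, 56, 29, -2, 48, -40, 24, -42] -> [43, 56, 29, 48, 24]
  [-26, -5, 35, 24, 37, 43, 48, -21] -> [-21, 48, 43, 37, 24, 35, -5, -26] -> [-15, 54, 49, 43, 30, 41, 1, -20] -> [54, 49, 43, 30, 41]
  [-15, 30, -11, -2, -44] -> [-44, -2, -11, 30, -15] -> [-38, 4, -5, 36, -9] -> [4, 36]
  [2, -30, 43, -3, -43, -47, -35, -21] -> [-21, -35, -47, -43, -3, 43, -30, 2] -> [-15, -29, -41, -37, 3, 49, -24, 8] -> [3, 49, 8]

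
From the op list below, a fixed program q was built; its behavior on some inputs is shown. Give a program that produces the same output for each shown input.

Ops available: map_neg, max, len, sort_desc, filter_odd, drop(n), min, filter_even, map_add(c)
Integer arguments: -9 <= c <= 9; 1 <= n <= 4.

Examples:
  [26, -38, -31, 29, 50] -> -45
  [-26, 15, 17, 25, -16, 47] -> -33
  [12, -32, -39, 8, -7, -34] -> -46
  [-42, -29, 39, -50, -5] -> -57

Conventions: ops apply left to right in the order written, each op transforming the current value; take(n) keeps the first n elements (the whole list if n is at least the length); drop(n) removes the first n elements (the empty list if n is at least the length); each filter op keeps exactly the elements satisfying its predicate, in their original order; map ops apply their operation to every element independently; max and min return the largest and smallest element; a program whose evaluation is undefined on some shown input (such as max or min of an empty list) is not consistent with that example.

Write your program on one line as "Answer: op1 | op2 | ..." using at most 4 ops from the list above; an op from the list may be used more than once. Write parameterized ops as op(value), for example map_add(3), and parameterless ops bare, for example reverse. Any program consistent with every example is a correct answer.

map_add(2) | map_add(-9) | min

Check, running the answer program on each example:
  [26, -38, -31, 29, 50] -> [28, -36, -29, 31, 52] -> [19, -45, -38, 22, 43] -> -45
  [-26, 15, 17, 25, -16, 47] -> [-24, 17, 19, 27, -14, 49] -> [-33, 8, 10, 18, -23, 40] -> -33
  [12, -32, -39, 8, -7, -34] -> [14, -30, -37, 10, -5, -32] -> [5, -39, -46, 1, -14, -41] -> -46
  [-42, -29, 39, -50, -5] -> [-40, -27, 41, -48, -3] -> [-49, -36, 32, -57, -12] -> -57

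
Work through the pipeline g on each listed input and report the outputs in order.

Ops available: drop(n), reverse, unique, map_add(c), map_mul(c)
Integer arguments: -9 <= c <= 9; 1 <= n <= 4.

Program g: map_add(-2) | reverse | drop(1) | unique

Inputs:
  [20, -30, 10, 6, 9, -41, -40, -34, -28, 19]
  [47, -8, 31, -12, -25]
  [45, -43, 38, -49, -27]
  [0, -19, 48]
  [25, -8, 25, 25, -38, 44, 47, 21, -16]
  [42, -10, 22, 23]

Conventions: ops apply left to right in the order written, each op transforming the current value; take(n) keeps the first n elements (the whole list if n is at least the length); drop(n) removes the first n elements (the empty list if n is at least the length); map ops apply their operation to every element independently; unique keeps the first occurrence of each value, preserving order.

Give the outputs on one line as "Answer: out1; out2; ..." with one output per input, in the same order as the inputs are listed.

Execution, op by op:
  [20, -30, 10, 6, 9, -41, -40, -34, -28, 19] -> [18, -32, 8, 4, 7, -43, -42, -36, -30, 17] -> [17, -30, -36, -42, -43, 7, 4, 8, -32, 18] -> [-30, -36, -42, -43, 7, 4, 8, -32, 18] -> [-30, -36, -42, -43, 7, 4, 8, -32, 18]
  [47, -8, 31, -12, -25] -> [45, -10, 29, -14, -27] -> [-27, -14, 29, -10, 45] -> [-14, 29, -10, 45] -> [-14, 29, -10, 45]
  [45, -43, 38, -49, -27] -> [43, -45, 36, -51, -29] -> [-29, -51, 36, -45, 43] -> [-51, 36, -45, 43] -> [-51, 36, -45, 43]
  [0, -19, 48] -> [-2, -21, 46] -> [46, -21, -2] -> [-21, -2] -> [-21, -2]
  [25, -8, 25, 25, -38, 44, 47, 21, -16] -> [23, -10, 23, 23, -40, 42, 45, 19, -18] -> [-18, 19, 45, 42, -40, 23, 23, -10, 23] -> [19, 45, 42, -40, 23, 23, -10, 23] -> [19, 45, 42, -40, 23, -10]
  [42, -10, 22, 23] -> [40, -12, 20, 21] -> [21, 20, -12, 40] -> [20, -12, 40] -> [20, -12, 40]

[-30, -36, -42, -43, 7, 4, 8, -32, 18]; [-14, 29, -10, 45]; [-51, 36, -45, 43]; [-21, -2]; [19, 45, 42, -40, 23, -10]; [20, -12, 40]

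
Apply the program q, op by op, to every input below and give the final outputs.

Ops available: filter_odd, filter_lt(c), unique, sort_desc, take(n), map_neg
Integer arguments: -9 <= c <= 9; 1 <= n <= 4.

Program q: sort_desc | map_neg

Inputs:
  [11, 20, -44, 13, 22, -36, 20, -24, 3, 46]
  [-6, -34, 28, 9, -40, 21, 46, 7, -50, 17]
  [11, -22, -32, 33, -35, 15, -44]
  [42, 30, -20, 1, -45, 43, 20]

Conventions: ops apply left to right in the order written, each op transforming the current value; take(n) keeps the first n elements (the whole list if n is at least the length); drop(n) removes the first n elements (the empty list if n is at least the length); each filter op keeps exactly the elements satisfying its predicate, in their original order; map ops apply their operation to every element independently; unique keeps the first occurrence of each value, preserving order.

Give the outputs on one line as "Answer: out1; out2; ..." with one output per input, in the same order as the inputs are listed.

Execution, op by op:
  [11, 20, -44, 13, 22, -36, 20, -24, 3, 46] -> [46, 22, 20, 20, 13, 11, 3, -24, -36, -44] -> [-46, -22, -20, -20, -13, -11, -3, 24, 36, 44]
  [-6, -34, 28, 9, -40, 21, 46, 7, -50, 17] -> [46, 28, 21, 17, 9, 7, -6, -34, -40, -50] -> [-46, -28, -21, -17, -9, -7, 6, 34, 40, 50]
  [11, -22, -32, 33, -35, 15, -44] -> [33, 15, 11, -22, -32, -35, -44] -> [-33, -15, -11, 22, 32, 35, 44]
  [42, 30, -20, 1, -45, 43, 20] -> [43, 42, 30, 20, 1, -20, -45] -> [-43, -42, -30, -20, -1, 20, 45]

[-46, -22, -20, -20, -13, -11, -3, 24, 36, 44]; [-46, -28, -21, -17, -9, -7, 6, 34, 40, 50]; [-33, -15, -11, 22, 32, 35, 44]; [-43, -42, -30, -20, -1, 20, 45]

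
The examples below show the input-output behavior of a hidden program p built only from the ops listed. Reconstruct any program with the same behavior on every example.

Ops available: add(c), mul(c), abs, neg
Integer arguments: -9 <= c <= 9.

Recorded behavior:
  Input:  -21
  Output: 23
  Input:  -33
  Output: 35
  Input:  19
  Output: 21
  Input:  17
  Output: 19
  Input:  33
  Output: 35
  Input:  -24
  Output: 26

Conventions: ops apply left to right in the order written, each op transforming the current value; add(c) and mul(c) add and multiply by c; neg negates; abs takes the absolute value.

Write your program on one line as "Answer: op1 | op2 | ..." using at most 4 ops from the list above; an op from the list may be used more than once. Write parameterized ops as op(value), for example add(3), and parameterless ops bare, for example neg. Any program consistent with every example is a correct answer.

abs | neg | add(-2) | mul(-1)

Check, running the answer program on each example:
  -21 -> 21 -> -21 -> -23 -> 23
  -33 -> 33 -> -33 -> -35 -> 35
  19 -> 19 -> -19 -> -21 -> 21
  17 -> 17 -> -17 -> -19 -> 19
  33 -> 33 -> -33 -> -35 -> 35
  -24 -> 24 -> -24 -> -26 -> 26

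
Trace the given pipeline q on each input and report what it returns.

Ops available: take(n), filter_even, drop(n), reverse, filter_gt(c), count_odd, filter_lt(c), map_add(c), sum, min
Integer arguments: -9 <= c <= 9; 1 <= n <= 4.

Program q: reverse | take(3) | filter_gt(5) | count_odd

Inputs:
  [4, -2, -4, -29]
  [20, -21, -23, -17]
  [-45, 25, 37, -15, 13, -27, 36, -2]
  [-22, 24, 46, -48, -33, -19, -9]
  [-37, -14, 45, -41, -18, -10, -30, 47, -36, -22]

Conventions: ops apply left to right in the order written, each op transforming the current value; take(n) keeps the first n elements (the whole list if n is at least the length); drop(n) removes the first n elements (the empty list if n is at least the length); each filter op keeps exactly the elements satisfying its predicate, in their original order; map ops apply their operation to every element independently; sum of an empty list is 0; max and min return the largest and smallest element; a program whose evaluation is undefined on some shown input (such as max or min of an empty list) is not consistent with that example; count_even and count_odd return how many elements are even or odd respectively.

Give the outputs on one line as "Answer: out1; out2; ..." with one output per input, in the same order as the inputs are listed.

0; 0; 0; 0; 1

Execution, op by op:
  [4, -2, -4, -29] -> [-29, -4, -2, 4] -> [-29, -4, -2] -> [] -> 0
  [20, -21, -23, -17] -> [-17, -23, -21, 20] -> [-17, -23, -21] -> [] -> 0
  [-45, 25, 37, -15, 13, -27, 36, -2] -> [-2, 36, -27, 13, -15, 37, 25, -45] -> [-2, 36, -27] -> [36] -> 0
  [-22, 24, 46, -48, -33, -19, -9] -> [-9, -19, -33, -48, 46, 24, -22] -> [-9, -19, -33] -> [] -> 0
  [-37, -14, 45, -41, -18, -10, -30, 47, -36, -22] -> [-22, -36, 47, -30, -10, -18, -41, 45, -14, -37] -> [-22, -36, 47] -> [47] -> 1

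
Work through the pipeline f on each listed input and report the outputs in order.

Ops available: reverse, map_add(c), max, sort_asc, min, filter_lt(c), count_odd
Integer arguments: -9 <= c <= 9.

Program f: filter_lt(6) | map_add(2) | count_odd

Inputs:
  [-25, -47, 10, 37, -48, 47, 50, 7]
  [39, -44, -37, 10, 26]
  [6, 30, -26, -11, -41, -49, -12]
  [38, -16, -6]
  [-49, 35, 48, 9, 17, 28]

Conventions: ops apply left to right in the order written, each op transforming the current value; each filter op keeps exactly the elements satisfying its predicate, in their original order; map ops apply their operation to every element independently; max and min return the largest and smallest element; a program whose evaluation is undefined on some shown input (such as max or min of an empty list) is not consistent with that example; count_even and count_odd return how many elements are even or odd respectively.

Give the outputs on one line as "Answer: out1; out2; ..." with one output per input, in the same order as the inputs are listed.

Execution, op by op:
  [-25, -47, 10, 37, -48, 47, 50, 7] -> [-25, -47, -48] -> [-23, -45, -46] -> 2
  [39, -44, -37, 10, 26] -> [-44, -37] -> [-42, -35] -> 1
  [6, 30, -26, -11, -41, -49, -12] -> [-26, -11, -41, -49, -12] -> [-24, -9, -39, -47, -10] -> 3
  [38, -16, -6] -> [-16, -6] -> [-14, -4] -> 0
  [-49, 35, 48, 9, 17, 28] -> [-49] -> [-47] -> 1

2; 1; 3; 0; 1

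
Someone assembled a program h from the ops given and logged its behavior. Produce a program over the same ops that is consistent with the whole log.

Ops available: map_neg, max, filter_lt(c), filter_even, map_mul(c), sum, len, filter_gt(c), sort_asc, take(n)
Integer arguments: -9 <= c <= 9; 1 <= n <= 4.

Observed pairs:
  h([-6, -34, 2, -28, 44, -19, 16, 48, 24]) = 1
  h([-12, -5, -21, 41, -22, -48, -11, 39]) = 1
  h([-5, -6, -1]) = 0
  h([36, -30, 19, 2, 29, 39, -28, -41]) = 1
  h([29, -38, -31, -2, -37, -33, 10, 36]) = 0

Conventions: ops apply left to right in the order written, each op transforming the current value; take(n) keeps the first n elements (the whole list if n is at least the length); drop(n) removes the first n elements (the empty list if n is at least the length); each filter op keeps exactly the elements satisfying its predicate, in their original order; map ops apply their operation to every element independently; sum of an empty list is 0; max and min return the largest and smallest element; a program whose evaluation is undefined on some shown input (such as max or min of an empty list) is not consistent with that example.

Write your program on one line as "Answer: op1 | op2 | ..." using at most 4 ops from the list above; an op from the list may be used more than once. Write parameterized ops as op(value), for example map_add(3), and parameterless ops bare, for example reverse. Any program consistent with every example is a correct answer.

take(1) | filter_even | len

Check, running the answer program on each example:
  [-6, -34, 2, -28, 44, -19, 16, 48, 24] -> [-6] -> [-6] -> 1
  [-12, -5, -21, 41, -22, -48, -11, 39] -> [-12] -> [-12] -> 1
  [-5, -6, -1] -> [-5] -> [] -> 0
  [36, -30, 19, 2, 29, 39, -28, -41] -> [36] -> [36] -> 1
  [29, -38, -31, -2, -37, -33, 10, 36] -> [29] -> [] -> 0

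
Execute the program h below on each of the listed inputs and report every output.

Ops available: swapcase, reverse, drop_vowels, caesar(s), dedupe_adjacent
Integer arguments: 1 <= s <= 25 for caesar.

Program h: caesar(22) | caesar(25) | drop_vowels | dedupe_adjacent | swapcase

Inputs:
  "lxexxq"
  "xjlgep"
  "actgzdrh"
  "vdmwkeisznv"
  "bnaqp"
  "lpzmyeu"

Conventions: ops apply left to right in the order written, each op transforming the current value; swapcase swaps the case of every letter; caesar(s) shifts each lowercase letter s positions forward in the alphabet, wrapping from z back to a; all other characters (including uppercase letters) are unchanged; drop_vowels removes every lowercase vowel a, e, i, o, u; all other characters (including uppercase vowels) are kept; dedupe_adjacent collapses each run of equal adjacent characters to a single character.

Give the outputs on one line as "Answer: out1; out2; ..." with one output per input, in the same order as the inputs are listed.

"GSZSL"; "SGBZK"; "VXBYMC"; "QYHRFZDNQ"; "WVLK"; "GKHTZP"

Execution, op by op:
  "lxexxq" -> "htattm" -> "gszssl" -> "gszssl" -> "gszsl" -> "GSZSL"
  "xjlgep" -> "tfhcal" -> "segbzk" -> "sgbzk" -> "sgbzk" -> "SGBZK"
  "actgzdrh" -> "wypcvznd" -> "vxobuymc" -> "vxbymc" -> "vxbymc" -> "VXBYMC"
  "vdmwkeisznv" -> "rzisgaeovjr" -> "qyhrfzdnuiq" -> "qyhrfzdnq" -> "qyhrfzdnq" -> "QYHRFZDNQ"
  "bnaqp" -> "xjwml" -> "wivlk" -> "wvlk" -> "wvlk" -> "WVLK"
  "lpzmyeu" -> "hlviuaq" -> "gkuhtzp" -> "gkhtzp" -> "gkhtzp" -> "GKHTZP"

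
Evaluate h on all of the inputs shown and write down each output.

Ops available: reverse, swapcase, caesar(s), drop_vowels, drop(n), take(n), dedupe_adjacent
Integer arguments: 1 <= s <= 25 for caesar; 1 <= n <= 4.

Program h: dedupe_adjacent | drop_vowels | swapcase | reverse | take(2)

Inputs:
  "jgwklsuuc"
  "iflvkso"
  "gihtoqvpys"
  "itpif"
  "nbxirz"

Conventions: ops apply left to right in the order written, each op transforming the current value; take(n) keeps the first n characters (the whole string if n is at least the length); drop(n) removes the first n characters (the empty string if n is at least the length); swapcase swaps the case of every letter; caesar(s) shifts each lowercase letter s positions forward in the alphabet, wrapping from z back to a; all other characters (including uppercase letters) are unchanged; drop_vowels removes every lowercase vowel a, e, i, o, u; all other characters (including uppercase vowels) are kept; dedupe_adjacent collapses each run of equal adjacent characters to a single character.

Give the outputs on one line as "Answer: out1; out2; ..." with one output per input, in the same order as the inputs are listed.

Execution, op by op:
  "jgwklsuuc" -> "jgwklsuc" -> "jgwklsc" -> "JGWKLSC" -> "CSLKWGJ" -> "CS"
  "iflvkso" -> "iflvkso" -> "flvks" -> "FLVKS" -> "SKVLF" -> "SK"
  "gihtoqvpys" -> "gihtoqvpys" -> "ghtqvpys" -> "GHTQVPYS" -> "SYPVQTHG" -> "SY"
  "itpif" -> "itpif" -> "tpf" -> "TPF" -> "FPT" -> "FP"
  "nbxirz" -> "nbxirz" -> "nbxrz" -> "NBXRZ" -> "ZRXBN" -> "ZR"

"CS"; "SK"; "SY"; "FP"; "ZR"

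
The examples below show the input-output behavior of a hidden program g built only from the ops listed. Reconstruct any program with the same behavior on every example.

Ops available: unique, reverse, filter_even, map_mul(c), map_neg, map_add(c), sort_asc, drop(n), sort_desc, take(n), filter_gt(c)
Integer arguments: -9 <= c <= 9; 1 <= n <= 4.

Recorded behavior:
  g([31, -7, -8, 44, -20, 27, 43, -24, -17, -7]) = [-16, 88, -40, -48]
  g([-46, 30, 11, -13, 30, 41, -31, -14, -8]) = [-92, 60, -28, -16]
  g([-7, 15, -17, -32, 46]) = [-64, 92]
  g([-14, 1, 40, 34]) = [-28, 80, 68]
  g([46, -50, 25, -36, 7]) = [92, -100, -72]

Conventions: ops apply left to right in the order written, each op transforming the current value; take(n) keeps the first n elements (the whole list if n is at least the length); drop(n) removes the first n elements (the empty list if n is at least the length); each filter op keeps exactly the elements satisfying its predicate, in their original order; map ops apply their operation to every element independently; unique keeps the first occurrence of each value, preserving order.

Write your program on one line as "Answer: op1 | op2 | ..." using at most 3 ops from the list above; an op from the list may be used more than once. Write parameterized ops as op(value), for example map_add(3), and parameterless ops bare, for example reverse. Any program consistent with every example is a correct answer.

filter_even | map_mul(2) | unique

Check, running the answer program on each example:
  [31, -7, -8, 44, -20, 27, 43, -24, -17, -7] -> [-8, 44, -20, -24] -> [-16, 88, -40, -48] -> [-16, 88, -40, -48]
  [-46, 30, 11, -13, 30, 41, -31, -14, -8] -> [-46, 30, 30, -14, -8] -> [-92, 60, 60, -28, -16] -> [-92, 60, -28, -16]
  [-7, 15, -17, -32, 46] -> [-32, 46] -> [-64, 92] -> [-64, 92]
  [-14, 1, 40, 34] -> [-14, 40, 34] -> [-28, 80, 68] -> [-28, 80, 68]
  [46, -50, 25, -36, 7] -> [46, -50, -36] -> [92, -100, -72] -> [92, -100, -72]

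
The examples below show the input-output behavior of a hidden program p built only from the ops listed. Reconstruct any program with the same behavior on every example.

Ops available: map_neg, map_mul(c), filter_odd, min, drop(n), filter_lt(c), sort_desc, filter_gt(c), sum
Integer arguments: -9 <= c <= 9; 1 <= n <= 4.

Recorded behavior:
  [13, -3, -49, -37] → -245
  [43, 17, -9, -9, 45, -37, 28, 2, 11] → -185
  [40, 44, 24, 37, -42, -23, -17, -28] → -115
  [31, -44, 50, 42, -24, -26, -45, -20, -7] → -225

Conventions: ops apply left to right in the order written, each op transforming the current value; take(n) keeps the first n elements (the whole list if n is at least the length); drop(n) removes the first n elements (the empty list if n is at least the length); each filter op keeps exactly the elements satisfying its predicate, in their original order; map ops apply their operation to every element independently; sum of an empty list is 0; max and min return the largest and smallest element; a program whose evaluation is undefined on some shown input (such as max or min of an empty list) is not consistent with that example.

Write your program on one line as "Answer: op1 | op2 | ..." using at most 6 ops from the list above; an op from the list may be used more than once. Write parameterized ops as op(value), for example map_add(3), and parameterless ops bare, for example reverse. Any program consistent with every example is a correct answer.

map_neg | drop(1) | filter_odd | map_mul(-5) | min

Check, running the answer program on each example:
  [13, -3, -49, -37] -> [-13, 3, 49, 37] -> [3, 49, 37] -> [3, 49, 37] -> [-15, -245, -185] -> -245
  [43, 17, -9, -9, 45, -37, 28, 2, 11] -> [-43, -17, 9, 9, -45, 37, -28, -2, -11] -> [-17, 9, 9, -45, 37, -28, -2, -11] -> [-17, 9, 9, -45, 37, -11] -> [85, -45, -45, 225, -185, 55] -> -185
  [40, 44, 24, 37, -42, -23, -17, -28] -> [-40, -44, -24, -37, 42, 23, 17, 28] -> [-44, -24, -37, 42, 23, 17, 28] -> [-37, 23, 17] -> [185, -115, -85] -> -115
  [31, -44, 50, 42, -24, -26, -45, -20, -7] -> [-31, 44, -50, -42, 24, 26, 45, 20, 7] -> [44, -50, -42, 24, 26, 45, 20, 7] -> [45, 7] -> [-225, -35] -> -225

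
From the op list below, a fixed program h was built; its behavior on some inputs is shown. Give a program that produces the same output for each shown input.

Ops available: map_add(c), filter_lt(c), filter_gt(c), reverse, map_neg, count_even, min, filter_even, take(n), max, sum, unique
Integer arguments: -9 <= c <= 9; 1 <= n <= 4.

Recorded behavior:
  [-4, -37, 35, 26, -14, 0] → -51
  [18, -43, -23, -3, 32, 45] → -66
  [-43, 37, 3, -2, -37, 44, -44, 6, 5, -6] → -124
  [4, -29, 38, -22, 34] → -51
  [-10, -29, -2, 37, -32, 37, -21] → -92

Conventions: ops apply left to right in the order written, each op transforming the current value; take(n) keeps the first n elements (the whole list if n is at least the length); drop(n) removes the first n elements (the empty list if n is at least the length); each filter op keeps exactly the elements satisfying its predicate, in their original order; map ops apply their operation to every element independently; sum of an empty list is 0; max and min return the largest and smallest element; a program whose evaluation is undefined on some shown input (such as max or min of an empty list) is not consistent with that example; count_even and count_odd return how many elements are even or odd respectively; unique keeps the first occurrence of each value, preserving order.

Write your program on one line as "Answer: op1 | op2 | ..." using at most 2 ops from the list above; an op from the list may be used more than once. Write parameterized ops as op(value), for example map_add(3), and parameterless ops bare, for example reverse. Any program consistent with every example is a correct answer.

filter_lt(-9) | sum

Check, running the answer program on each example:
  [-4, -37, 35, 26, -14, 0] -> [-37, -14] -> -51
  [18, -43, -23, -3, 32, 45] -> [-43, -23] -> -66
  [-43, 37, 3, -2, -37, 44, -44, 6, 5, -6] -> [-43, -37, -44] -> -124
  [4, -29, 38, -22, 34] -> [-29, -22] -> -51
  [-10, -29, -2, 37, -32, 37, -21] -> [-10, -29, -32, -21] -> -92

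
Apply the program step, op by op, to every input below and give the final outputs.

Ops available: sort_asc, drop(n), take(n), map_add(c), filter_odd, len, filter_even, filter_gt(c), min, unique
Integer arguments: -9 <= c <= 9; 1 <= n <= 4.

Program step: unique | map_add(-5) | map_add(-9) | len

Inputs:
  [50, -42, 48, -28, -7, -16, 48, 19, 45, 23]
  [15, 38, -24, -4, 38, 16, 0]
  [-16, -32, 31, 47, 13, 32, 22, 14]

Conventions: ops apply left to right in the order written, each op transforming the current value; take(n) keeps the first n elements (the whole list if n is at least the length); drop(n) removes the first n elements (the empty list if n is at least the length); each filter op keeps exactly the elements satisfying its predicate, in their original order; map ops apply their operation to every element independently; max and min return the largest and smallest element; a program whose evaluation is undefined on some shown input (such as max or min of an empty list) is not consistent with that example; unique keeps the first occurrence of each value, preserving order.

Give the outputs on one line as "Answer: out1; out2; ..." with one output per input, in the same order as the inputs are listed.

9; 6; 8

Execution, op by op:
  [50, -42, 48, -28, -7, -16, 48, 19, 45, 23] -> [50, -42, 48, -28, -7, -16, 19, 45, 23] -> [45, -47, 43, -33, -12, -21, 14, 40, 18] -> [36, -56, 34, -42, -21, -30, 5, 31, 9] -> 9
  [15, 38, -24, -4, 38, 16, 0] -> [15, 38, -24, -4, 16, 0] -> [10, 33, -29, -9, 11, -5] -> [1, 24, -38, -18, 2, -14] -> 6
  [-16, -32, 31, 47, 13, 32, 22, 14] -> [-16, -32, 31, 47, 13, 32, 22, 14] -> [-21, -37, 26, 42, 8, 27, 17, 9] -> [-30, -46, 17, 33, -1, 18, 8, 0] -> 8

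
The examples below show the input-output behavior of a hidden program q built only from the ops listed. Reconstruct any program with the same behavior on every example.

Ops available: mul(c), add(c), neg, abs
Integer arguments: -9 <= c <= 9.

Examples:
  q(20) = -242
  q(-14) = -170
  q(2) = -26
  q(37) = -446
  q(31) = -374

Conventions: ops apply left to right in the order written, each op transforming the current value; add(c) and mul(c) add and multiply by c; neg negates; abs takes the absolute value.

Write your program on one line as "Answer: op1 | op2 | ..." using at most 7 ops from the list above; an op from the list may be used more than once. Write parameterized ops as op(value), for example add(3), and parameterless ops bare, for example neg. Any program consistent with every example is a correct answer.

abs | mul(-1) | mul(4) | neg | mul(-3) | add(-2)

Check, running the answer program on each example:
  20 -> 20 -> -20 -> -80 -> 80 -> -240 -> -242
  -14 -> 14 -> -14 -> -56 -> 56 -> -168 -> -170
  2 -> 2 -> -2 -> -8 -> 8 -> -24 -> -26
  37 -> 37 -> -37 -> -148 -> 148 -> -444 -> -446
  31 -> 31 -> -31 -> -124 -> 124 -> -372 -> -374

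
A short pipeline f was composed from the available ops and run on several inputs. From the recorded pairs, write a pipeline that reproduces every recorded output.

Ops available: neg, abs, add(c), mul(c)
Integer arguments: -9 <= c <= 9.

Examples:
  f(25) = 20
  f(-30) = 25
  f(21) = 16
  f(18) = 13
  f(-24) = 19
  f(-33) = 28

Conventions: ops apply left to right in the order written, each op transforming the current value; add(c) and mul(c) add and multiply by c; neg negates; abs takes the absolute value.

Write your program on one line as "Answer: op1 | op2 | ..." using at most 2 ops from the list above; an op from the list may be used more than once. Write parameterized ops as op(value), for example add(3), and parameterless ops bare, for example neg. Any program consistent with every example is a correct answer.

abs | add(-5)

Check, running the answer program on each example:
  25 -> 25 -> 20
  -30 -> 30 -> 25
  21 -> 21 -> 16
  18 -> 18 -> 13
  -24 -> 24 -> 19
  -33 -> 33 -> 28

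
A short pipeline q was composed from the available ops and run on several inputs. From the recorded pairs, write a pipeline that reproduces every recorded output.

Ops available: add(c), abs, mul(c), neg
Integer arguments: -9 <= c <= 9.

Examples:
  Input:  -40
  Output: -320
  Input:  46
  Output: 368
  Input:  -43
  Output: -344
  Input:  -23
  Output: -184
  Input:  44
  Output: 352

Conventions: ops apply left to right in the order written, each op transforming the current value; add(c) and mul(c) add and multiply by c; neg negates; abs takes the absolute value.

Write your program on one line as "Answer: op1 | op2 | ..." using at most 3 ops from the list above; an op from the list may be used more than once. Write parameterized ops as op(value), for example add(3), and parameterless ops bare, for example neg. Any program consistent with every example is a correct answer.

neg | mul(-8)

Check, running the answer program on each example:
  -40 -> 40 -> -320
  46 -> -46 -> 368
  -43 -> 43 -> -344
  -23 -> 23 -> -184
  44 -> -44 -> 352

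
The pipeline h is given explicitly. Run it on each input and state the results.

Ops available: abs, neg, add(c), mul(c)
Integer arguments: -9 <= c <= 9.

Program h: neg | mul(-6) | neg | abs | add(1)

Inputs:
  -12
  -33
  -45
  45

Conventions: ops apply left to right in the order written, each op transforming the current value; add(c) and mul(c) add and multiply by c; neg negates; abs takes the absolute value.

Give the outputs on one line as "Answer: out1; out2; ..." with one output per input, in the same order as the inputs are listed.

73; 199; 271; 271

Execution, op by op:
  -12 -> 12 -> -72 -> 72 -> 72 -> 73
  -33 -> 33 -> -198 -> 198 -> 198 -> 199
  -45 -> 45 -> -270 -> 270 -> 270 -> 271
  45 -> -45 -> 270 -> -270 -> 270 -> 271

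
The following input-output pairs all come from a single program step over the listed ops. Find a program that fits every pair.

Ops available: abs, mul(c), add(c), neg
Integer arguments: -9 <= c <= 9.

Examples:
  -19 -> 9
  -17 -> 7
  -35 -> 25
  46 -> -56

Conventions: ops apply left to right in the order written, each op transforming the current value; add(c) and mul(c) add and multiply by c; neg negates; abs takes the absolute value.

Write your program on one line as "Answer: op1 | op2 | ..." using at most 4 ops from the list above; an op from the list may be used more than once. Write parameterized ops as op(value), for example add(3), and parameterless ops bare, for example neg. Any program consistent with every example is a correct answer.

add(9) | add(5) | neg | add(4)

Check, running the answer program on each example:
  -19 -> -10 -> -5 -> 5 -> 9
  -17 -> -8 -> -3 -> 3 -> 7
  -35 -> -26 -> -21 -> 21 -> 25
  46 -> 55 -> 60 -> -60 -> -56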